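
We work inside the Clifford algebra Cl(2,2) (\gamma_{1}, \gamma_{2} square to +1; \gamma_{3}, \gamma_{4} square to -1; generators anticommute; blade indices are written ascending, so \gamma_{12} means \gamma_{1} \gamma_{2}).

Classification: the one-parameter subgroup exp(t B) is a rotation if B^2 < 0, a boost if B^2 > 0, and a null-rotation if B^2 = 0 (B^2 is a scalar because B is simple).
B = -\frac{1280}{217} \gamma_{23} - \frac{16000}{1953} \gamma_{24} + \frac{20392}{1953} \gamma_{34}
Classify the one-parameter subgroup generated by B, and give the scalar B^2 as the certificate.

B^2 term by term: the squares give (-\frac{1280}{217})^2*(\gamma_{23})^2 + (-\frac{16000}{1953})^2*(\gamma_{24})^2 + (\frac{20392}{1953})^2*(\gamma_{34})^2 = \frac{1638400}{47089}*(+1) + \frac{256000000}{3814209}*(+1) + \frac{415833664}{3814209}*(-1) = -\frac{64}{9} (each basis 2-blade squares to minus the product of its generators' squares); cross terms between blades sharing an index anticommute and cancel. So B^2 = -\frac{64}{9}.
Answer: rotation, certificate B^2 = -\frac{64}{9}. B^2 = -\frac{64}{9} is basis-independent, so its sign is the whole story.


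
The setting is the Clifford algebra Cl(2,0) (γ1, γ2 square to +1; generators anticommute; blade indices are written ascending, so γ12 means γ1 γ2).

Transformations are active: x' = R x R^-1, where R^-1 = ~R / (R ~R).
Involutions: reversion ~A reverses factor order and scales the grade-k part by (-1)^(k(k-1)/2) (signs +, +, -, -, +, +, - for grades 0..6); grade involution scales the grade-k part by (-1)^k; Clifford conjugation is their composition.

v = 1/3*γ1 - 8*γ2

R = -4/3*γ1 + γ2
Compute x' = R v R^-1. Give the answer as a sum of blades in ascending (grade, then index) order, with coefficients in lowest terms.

~R = -4/3*γ1 + γ2, and R ~R = 25/9, so R^-1 = ~R / (25/9).
R v = -76/9 + 31/3*γ12
Answer: 583/75*γ1 + 48/25*γ2


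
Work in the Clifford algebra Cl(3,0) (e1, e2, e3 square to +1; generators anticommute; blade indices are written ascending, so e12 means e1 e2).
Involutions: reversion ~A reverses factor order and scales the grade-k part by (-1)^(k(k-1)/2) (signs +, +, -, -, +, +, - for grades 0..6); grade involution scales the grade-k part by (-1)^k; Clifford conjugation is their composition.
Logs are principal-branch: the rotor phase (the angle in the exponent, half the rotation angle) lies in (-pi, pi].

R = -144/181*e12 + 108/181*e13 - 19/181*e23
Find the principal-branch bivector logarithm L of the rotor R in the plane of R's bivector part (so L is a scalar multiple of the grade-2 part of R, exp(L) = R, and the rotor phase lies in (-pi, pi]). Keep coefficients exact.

The scalar part of R is 0, which fixes the principal-branch rotor phase; the unit plane is then the bivector part divided by the sine of that phase, and L is that plane scaled by the phase.
Concretely: cos(phase) = 0 gives phase = ±pi/2, and since phase/sin(phase) is even the sign is immaterial: L = (phase/sin(phase)) * <R>_2 = (pi/2) * <R>_2.
Answer: -72*pi/181*e12 + 54*pi/181*e13 - 19*pi/362*e23


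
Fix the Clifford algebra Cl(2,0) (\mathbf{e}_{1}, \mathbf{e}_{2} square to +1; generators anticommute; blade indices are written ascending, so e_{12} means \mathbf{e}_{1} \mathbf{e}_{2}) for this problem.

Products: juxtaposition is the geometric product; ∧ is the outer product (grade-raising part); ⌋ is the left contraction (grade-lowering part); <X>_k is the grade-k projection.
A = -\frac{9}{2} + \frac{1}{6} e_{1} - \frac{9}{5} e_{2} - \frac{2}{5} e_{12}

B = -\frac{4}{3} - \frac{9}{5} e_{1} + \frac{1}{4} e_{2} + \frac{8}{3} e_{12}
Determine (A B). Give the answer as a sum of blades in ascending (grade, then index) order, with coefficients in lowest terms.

step 1: \frac{379}{60} + \frac{566}{45} e_{1} + \frac{1799}{1800} e_{2} - \frac{2933}{200} e_{12}
Answer: \frac{379}{60} + \frac{566}{45} e_{1} + \frac{1799}{1800} e_{2} - \frac{2933}{200} e_{12}


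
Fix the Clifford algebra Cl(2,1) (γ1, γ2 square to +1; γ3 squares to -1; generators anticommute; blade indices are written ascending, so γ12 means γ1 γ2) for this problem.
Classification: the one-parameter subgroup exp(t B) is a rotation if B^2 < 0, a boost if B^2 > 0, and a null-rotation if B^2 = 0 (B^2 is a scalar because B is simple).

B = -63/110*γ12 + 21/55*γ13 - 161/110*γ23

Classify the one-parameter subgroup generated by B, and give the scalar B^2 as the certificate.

B^2 term by term: the squares give (-63/110)^2*(γ12)^2 + (21/55)^2*(γ13)^2 + (-161/110)^2*(γ23)^2 = 3969/12100*(-1) + 441/3025*(+1) + 25921/12100*(+1) = 49/25 (each basis 2-blade squares to minus the product of its generators' squares); cross terms between blades sharing an index anticommute and cancel. So B^2 = 49/25.
Answer: boost, certificate B^2 = 49/25. Note: conjugating B changes its blade decomposition but never the scalar B^2 = 49/25, whose sign settles the classification.


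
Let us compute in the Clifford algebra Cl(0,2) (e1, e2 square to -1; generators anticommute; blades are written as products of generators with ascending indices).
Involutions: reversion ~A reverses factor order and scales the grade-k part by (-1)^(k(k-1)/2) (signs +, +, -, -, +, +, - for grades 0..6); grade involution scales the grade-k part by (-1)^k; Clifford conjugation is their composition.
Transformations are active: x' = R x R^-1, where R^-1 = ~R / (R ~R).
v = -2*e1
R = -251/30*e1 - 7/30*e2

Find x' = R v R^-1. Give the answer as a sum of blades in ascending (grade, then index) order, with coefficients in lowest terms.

~R = -251/30*e1 - 7/30*e2, and R ~R = -1261/18, so R^-1 = ~R / (-1261/18).
R v = -251/15 - 7/15*e1 e2
Answer: -62952/31525*e1 - 3514/31525*e2


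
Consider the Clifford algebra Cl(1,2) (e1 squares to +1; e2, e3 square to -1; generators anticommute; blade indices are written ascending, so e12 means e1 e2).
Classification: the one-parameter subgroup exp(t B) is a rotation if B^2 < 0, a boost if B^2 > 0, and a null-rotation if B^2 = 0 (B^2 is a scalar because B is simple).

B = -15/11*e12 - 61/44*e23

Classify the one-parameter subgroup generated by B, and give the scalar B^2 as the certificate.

B^2 term by term: the squares give (-15/11)^2*(e12)^2 + (-61/44)^2*(e23)^2 = 225/121*(+1) + 3721/1936*(-1) = -1/16 (each basis 2-blade squares to minus the product of its generators' squares); cross terms between blades sharing an index anticommute and cancel. So B^2 = -1/16.
Answer: rotation, certificate B^2 = -1/16. Why this suffices: the scalar -1/16 survives any versor conjugation, so its sign alone determines the class however B is presented.


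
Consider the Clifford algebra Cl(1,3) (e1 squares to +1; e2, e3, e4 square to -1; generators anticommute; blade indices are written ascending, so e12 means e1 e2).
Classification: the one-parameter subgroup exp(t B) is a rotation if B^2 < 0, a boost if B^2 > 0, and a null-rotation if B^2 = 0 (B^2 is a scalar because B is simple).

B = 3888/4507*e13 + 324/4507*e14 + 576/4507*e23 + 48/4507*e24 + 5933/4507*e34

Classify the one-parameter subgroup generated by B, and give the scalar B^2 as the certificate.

B^2 term by term: the squares give (3888/4507)^2*(e13)^2 + (324/4507)^2*(e14)^2 + (576/4507)^2*(e23)^2 + (48/4507)^2*(e24)^2 + (5933/4507)^2*(e34)^2 = 15116544/20313049*(+1) + 104976/20313049*(+1) + 331776/20313049*(-1) + 2304/20313049*(-1) + 35200489/20313049*(-1) = -1 (each basis 2-blade squares to minus the product of its generators' squares); cross terms between blades sharing an index anticommute and cancel; the commuting (index-disjoint) pairs give grade-4 terms 2*c*c'*(blade product), which cancel blade by blade — e1234: -373248/20313049 + 373248/20313049 = 0 — confirming B is simple. So B^2 = -1.
Answer: rotation, certificate B^2 = -1. Key observation: B^2 = -1 is a conjugation invariant, so its sign decides the class regardless of the surface form of B.


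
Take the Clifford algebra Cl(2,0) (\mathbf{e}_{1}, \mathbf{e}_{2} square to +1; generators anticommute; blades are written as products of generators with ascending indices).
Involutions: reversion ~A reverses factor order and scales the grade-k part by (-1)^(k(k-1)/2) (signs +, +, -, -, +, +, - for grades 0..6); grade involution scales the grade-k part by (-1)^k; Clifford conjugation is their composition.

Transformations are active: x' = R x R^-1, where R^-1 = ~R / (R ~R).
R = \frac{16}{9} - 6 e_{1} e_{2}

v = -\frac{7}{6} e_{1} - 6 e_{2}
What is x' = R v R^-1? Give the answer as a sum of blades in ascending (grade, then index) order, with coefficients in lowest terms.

~R = \frac{16}{9} + 6 e_{1} e_{2}, and R ~R = \frac{3172}{81}, so R^-1 = ~R / (\frac{3172}{81}).
R v = \frac{916}{27} e_{1} - \frac{53}{3} e_{2}
Answer: \frac{20207}{4758} e_{1} + \frac{3486}{793} e_{2}


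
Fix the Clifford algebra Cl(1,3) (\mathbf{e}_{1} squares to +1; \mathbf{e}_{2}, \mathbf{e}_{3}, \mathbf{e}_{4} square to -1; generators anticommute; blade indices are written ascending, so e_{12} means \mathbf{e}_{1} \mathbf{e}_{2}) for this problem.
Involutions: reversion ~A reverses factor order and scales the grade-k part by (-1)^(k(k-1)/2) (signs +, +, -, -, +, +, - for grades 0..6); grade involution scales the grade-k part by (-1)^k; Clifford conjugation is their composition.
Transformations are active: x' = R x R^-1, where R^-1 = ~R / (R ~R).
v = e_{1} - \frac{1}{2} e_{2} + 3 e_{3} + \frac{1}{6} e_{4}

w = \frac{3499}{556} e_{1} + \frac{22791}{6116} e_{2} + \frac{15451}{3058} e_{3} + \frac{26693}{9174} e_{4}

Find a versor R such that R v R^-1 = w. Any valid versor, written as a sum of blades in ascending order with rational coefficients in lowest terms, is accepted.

Construction: equal norms (both -\frac{149}{18}) license R = v + w = \frac{4055}{556} e_{1} + \frac{19733}{6116} e_{2} + \frac{24625}{3058} e_{3} + \frac{14111}{4587} e_{4} — nothing changes along that direction, while (v - w)/2 changes sign, so v maps onto w.
Answer: \frac{4055}{556} e_{1} + \frac{19733}{6116} e_{2} + \frac{24625}{3058} e_{3} + \frac{14111}{4587} e_{4}


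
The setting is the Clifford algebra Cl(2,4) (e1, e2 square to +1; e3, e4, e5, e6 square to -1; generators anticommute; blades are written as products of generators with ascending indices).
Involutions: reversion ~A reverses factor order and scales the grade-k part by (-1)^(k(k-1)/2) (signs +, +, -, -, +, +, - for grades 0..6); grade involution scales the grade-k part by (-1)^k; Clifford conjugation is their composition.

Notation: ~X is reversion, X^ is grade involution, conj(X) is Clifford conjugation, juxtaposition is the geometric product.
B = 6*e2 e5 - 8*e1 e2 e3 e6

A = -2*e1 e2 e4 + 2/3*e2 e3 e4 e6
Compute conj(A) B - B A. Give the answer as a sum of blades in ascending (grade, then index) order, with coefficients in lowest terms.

first term: 16/3*e1 e4 + 12*e1 e4 e5 + 16*e3 e4 e6 + 4*e3 e4 e5 e6
second term: -16/3*e1 e4 - 12*e1 e4 e5 + 16*e3 e4 e6 - 4*e3 e4 e5 e6
Answer: 32/3*e1 e4 + 24*e1 e4 e5 + 8*e3 e4 e5 e6


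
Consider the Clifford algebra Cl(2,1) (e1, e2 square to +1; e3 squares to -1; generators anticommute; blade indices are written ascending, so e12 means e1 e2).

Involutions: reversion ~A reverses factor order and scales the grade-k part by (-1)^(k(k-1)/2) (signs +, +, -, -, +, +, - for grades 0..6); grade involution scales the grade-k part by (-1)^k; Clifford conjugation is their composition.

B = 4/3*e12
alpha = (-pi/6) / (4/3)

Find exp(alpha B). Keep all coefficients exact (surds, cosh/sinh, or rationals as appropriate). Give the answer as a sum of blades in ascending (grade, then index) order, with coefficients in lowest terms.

B^2 = (4/3)^2*(e12)^2 = 16/9*(-1) = -16/9 (a basis 2-blade squares to minus the product of its generators' squares).
B^2 = -16/9 — since the square is negative, the closed form is circular: l = 4/3, alpha*l = -pi/6, so exp(alpha B) = cos(-pi/6) + (sin(-pi/6)/(4/3))*B = sqrt(3)/2 + (-3/8)*B.
Answer: sqrt(3)/2 - 1/2*e12


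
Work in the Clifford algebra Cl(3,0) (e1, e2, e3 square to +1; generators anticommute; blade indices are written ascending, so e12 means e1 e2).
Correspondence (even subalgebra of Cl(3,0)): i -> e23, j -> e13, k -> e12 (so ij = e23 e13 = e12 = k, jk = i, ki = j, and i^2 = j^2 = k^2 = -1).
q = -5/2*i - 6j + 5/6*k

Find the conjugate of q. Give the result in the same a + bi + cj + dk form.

In blades: q = 5/6*e12 - 6*e13 - 5/2*e23.
Quaternion conjugation is reversion on the even subalgebra: the scalar is fixed and every grade-2 blade flips sign, giving -5/6*e12 + 6*e13 + 5/2*e23; translating back:
Answer: 5/2*i + 6j - 5/6*k


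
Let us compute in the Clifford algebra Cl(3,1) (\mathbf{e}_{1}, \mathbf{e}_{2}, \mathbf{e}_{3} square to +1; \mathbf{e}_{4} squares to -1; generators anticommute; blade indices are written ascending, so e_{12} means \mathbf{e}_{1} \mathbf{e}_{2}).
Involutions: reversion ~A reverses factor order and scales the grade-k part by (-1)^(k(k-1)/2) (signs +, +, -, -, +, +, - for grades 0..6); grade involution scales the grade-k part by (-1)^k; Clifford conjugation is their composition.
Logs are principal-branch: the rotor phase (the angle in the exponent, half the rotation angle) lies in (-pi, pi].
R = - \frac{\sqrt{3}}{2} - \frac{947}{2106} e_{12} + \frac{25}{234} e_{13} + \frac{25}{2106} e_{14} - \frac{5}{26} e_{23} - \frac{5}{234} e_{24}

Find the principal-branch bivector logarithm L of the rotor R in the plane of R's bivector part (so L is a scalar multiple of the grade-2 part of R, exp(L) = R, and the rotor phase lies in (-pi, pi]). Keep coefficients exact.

The scalar part of R is - \frac{\sqrt{3}}{2}, so the principal-branch rotor phase is pinned; divide the bivector part by its sine to get the unit plane — L is the phase times that plane.
Concretely: cos(phase) = - \frac{\sqrt{3}}{2} gives phase = ±\frac{5 \pi}{6}, and since phase/sin(phase) is even the sign is immaterial: L = (phase/sin(phase)) * <R>_2 = (\frac{5 \pi}{3}) * <R>_2.
Answer: - \frac{4735 \pi}{6318} e_{12} + \frac{125 \pi}{702} e_{13} + \frac{125 \pi}{6318} e_{14} - \frac{25 \pi}{78} e_{23} - \frac{25 \pi}{702} e_{24}


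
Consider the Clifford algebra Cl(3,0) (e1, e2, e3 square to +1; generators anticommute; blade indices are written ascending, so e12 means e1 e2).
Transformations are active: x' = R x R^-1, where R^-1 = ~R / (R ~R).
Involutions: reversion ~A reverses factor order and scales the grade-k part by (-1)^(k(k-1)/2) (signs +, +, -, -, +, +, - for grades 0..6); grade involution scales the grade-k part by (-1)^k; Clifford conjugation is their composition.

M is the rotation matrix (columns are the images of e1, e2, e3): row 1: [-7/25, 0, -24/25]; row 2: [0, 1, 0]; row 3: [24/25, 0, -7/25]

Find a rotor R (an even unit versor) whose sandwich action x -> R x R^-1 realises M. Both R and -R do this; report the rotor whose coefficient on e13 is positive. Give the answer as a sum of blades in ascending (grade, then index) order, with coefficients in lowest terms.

Method: write R = a + b12*e12 + b13*e13 + b23*e23 with a^2 + b12^2 + b13^2 + b23^2 = 1 (so R^-1 = ~R). Expanding the columns R e_j ~R gives tr M = 4a^2 - 1 and, from the antisymmetric part, M21 - M12 = -4a*b12, M13 - M31 = 4a*b13, M32 - M23 = -4a*b23.
Here tr M = 11/25, so a^2 = (1 + tr M)/4 = 9/25 and a = ±3/5. Taking a = 3/5: M21 - M12 = 0, M13 - M31 = -48/25, M32 - M23 = 0, giving b12 = 0, b13 = -4/5, b23 = 0, i.e. R = 3/5 - 4/5*e13.
Its e13 coefficient is negative, so report the other preimage -R.
Answer: -3/5 + 4/5*e13. Recall the cover is two-to-one: with M of trace 11/25, both preimages act alike, and the stated e13 sign chooses the sheet.


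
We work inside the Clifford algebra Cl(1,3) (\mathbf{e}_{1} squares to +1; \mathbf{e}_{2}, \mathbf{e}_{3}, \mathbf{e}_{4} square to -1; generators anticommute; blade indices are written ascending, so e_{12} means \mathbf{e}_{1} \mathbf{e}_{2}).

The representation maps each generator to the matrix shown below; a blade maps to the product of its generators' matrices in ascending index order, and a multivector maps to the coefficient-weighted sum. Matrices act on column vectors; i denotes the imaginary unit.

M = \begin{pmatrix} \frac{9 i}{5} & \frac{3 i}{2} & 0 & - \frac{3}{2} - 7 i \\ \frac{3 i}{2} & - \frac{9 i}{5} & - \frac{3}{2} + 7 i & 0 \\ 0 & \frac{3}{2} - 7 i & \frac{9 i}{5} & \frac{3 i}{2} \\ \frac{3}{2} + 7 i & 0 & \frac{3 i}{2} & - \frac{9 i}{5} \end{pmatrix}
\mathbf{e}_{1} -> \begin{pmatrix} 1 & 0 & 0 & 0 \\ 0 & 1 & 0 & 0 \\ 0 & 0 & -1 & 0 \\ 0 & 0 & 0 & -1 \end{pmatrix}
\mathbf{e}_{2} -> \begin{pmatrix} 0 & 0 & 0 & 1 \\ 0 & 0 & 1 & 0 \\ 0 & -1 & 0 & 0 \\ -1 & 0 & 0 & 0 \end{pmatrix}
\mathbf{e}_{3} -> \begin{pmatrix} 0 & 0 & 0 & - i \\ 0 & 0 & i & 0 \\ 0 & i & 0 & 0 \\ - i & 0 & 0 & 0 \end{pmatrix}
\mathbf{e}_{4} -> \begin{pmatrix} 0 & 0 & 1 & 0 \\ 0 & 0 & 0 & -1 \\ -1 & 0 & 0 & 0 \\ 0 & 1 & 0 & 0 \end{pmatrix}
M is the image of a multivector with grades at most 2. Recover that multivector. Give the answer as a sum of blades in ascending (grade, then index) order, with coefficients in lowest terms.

Method: the blade images are trace-orthogonal — tr(rho(e_A) rho(e_B)^-1) = 4 if A = B and 0 otherwise — and rho(e_A)^-1 = (e_A)^2 * rho(e_A) with (e_A)^2 = +1 or -1, so the coefficient of e_A in the preimage is (e_A)^2 * tr(M rho(e_A))/4.
Nonzero projections over blades of grade <= 2: e_{2}: (e_{2})^2 = -1, tr(M rho(e_{2})) = 6, coefficient -\frac{3}{2}; e_{13}: (e_{13})^2 = +1, tr(M rho(e_{13})) = 28, coefficient 7; e_{23}: (e_{23})^2 = -1, tr(M rho(e_{23})) = \frac{36}{5}, coefficient -\frac{9}{5}; e_{34}: (e_{34})^2 = -1, tr(M rho(e_{34})) = 6, coefficient -\frac{3}{2}. Every other blade of grade <= 2 projects to 0.
Answer: -\frac{3}{2} e_{2} + 7 e_{13} - \frac{9}{5} e_{23} - \frac{3}{2} e_{34}


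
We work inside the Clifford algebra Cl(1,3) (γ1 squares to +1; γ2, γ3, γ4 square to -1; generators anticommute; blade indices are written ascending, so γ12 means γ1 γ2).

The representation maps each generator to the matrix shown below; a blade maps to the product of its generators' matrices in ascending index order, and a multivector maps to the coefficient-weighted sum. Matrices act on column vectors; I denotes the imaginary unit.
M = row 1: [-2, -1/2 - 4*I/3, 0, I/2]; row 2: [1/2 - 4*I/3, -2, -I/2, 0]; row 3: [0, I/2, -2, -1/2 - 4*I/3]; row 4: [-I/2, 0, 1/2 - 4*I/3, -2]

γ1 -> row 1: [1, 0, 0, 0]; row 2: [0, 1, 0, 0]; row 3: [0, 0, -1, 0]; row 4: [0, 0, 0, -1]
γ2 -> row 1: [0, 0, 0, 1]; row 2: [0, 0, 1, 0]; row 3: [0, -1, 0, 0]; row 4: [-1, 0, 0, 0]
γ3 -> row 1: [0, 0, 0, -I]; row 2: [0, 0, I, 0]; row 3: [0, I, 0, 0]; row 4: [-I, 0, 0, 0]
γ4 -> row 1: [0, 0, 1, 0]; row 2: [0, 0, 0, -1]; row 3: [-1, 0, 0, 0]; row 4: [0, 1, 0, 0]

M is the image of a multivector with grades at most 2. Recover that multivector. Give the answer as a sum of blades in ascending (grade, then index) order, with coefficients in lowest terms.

Method: the blade images are trace-orthogonal — tr(rho(e_A) rho(e_B)^-1) = 4 if A = B and 0 otherwise — and rho(e_A)^-1 = (e_A)^2 * rho(e_A) with (e_A)^2 = +1 or -1, so the coefficient of e_A in the preimage is (e_A)^2 * tr(M rho(e_A))/4.
Nonzero projections over blades of grade <= 2: 1: (1)^2 = +1, tr(M 1) = -8, coefficient -2; γ13: (γ13)^2 = +1, tr(M rho(γ13)) = -2, coefficient -1/2; γ24: (γ24)^2 = -1, tr(M rho(γ24)) = 2, coefficient -1/2; γ34: (γ34)^2 = -1, tr(M rho(γ34)) = -16/3, coefficient 4/3. Every other blade of grade <= 2 projects to 0.
Answer: -2 - 1/2*γ13 - 1/2*γ24 + 4/3*γ34


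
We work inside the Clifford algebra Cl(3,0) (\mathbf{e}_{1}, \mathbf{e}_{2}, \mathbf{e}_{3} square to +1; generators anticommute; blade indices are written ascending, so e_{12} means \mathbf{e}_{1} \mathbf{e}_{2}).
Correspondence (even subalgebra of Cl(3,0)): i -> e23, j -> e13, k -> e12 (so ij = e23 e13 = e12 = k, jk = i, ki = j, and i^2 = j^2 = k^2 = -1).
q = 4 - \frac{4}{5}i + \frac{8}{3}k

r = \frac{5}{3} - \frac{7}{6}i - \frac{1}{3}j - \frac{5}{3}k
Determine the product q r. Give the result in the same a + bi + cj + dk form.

In blades: q = 4 + \frac{8}{3} e_{12} - \frac{4}{5} e_{23}, r = \frac{5}{3} - \frac{5}{3} e_{12} - \frac{1}{3} e_{13} - \frac{7}{6} e_{23}.
Distribute q over r term by term (generator squares from the signature, products reordered to ascending indices): (4)*r = \frac{20}{3} - \frac{20}{3} e_{12} - \frac{4}{3} e_{13} - \frac{14}{3} e_{23}; (\frac{8}{3} e_{12})*r = \frac{40}{9} + \frac{40}{9} e_{12} - \frac{28}{9} e_{13} + \frac{8}{9} e_{23}; (-\frac{4}{5} e_{23})*r = -\frac{14}{15} + \frac{4}{15} e_{12} - \frac{4}{3} e_{13} - \frac{4}{3} e_{23}.
Sum: \frac{458}{45} - \frac{88}{45} e_{12} - \frac{52}{9} e_{13} - \frac{46}{9} e_{23}; translating back through the correspondence:
Answer: \frac{458}{45} - \frac{46}{9}i - \frac{52}{9}j - \frac{88}{45}k


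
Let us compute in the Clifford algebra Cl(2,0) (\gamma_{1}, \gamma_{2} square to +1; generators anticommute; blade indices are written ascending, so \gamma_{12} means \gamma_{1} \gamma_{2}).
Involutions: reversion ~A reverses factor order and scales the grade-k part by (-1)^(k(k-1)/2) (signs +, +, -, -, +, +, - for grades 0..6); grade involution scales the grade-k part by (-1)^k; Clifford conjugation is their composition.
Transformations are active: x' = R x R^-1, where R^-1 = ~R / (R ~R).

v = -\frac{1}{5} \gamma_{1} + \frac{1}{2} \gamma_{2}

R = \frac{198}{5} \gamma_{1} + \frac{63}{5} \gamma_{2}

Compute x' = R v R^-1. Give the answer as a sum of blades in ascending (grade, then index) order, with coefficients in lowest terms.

~R = \frac{198}{5} \gamma_{1} + \frac{63}{5} \gamma_{2}, and R ~R = \frac{43173}{25}, so R^-1 = ~R / (\frac{43173}{25}).
R v = -\frac{81}{50} + \frac{558}{25} \gamma_{12}
Answer: \frac{67}{533} \gamma_{1} - \frac{2791}{5330} \gamma_{2}


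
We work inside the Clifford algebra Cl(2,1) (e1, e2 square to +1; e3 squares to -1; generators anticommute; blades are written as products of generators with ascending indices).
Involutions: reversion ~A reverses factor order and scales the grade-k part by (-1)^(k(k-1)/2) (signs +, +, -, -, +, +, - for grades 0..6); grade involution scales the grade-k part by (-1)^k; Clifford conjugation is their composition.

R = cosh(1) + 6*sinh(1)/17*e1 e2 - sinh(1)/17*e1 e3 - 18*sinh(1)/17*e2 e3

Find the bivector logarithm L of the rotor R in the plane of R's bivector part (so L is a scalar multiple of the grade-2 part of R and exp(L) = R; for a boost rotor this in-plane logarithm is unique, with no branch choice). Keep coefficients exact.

The scalar part of R is cosh(1), giving the rapidity magnitude (cosh is even); the bivector part supplies orientation, its quotient by sinh of the rapidity is the plane, and L = rapidity * plane — unique in that plane, since flipping both signs leaves L unchanged.
Concretely: cosh(rapidity) = cosh(1) gives rapidity = ±1, and since rapidity/sinh(rapidity) is even the sign is immaterial: L = (rapidity/sinh(rapidity)) * <R>_2 = (1/sinh(1)) * <R>_2.
Answer: 6/17*e1 e2 - 1/17*e1 e3 - 18/17*e2 e3


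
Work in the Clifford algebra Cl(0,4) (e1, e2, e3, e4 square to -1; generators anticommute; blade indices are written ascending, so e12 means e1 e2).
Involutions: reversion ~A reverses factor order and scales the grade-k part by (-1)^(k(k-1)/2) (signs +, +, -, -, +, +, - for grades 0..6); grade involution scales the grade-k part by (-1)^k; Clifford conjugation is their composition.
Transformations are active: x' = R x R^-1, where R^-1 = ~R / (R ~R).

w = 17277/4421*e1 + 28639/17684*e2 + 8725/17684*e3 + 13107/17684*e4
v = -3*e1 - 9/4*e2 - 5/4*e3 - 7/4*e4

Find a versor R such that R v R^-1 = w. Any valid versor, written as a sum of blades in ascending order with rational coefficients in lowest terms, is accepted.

Key observation: q(v) = q(w) = -299/16 (sandwiches preserve the norm), so R = v + w = 4014/4421*e1 - 5575/8842*e2 - 3345/4421*e3 - 4460/4421*e4 works whenever it is invertible — the component of v along it is kept and (v - w)/2 reverses, sending v to w.
Answer: 4014/4421*e1 - 5575/8842*e2 - 3345/4421*e3 - 4460/4421*e4


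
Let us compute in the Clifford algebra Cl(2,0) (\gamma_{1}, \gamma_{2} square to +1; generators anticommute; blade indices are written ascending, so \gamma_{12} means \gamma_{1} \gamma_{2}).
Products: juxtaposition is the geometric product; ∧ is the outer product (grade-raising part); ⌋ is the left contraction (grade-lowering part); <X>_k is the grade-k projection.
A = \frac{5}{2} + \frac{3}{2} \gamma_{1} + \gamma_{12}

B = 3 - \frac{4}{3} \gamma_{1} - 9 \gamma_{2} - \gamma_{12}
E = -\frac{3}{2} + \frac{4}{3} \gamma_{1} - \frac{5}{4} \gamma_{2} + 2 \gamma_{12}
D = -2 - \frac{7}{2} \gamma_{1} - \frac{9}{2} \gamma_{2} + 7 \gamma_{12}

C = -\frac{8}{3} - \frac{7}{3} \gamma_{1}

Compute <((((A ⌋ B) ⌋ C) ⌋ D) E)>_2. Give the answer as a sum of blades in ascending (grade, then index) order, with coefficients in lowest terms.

step 1: \frac{13}{2} - \frac{10}{3} \gamma_{1} - 24 \gamma_{2} - \frac{5}{2} \gamma_{12}
step 2: -\frac{86}{9} - \frac{91}{6} \gamma_{1}
step 3: \frac{2599}{36} + \frac{301}{9} \gamma_{1} - \frac{379}{6} \gamma_{2} - \frac{602}{9} \gamma_{12}
step 4: \frac{4024}{27} + \frac{6913}{27} \gamma_{1} + \frac{69371}{432} \gamma_{2} + \frac{10337}{36} \gamma_{12}
step 5: \frac{10337}{36} \gamma_{12}
Answer: \frac{10337}{36} \gamma_{12}


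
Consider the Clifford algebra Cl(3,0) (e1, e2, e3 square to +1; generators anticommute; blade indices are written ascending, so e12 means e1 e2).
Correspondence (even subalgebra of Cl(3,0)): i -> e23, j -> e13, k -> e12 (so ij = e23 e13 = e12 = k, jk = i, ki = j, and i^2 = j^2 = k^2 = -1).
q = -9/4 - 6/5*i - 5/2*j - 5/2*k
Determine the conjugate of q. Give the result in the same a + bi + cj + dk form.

In blades: q = -9/4 - 5/2*e12 - 5/2*e13 - 6/5*e23.
Quaternion conjugation is reversion on the even subalgebra: the scalar is fixed and every grade-2 blade flips sign, giving -9/4 + 5/2*e12 + 5/2*e13 + 6/5*e23; translating back:
Answer: -9/4 + 6/5*i + 5/2*j + 5/2*k


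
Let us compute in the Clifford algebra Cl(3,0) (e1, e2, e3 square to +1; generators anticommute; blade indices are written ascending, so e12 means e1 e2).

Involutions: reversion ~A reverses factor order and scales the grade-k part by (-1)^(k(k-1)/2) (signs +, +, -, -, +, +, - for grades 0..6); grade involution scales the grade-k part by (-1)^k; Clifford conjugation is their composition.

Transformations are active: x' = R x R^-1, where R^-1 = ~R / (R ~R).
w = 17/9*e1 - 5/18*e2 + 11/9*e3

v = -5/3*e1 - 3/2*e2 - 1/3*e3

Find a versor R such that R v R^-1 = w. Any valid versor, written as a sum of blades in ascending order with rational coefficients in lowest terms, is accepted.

Since q(v) = q(w) = 185/36, the sum R = v + w = 2/9*e1 - 16/9*e2 + 8/9*e3 does the job whenever invertible.
Answer: 2/9*e1 - 16/9*e2 + 8/9*e3


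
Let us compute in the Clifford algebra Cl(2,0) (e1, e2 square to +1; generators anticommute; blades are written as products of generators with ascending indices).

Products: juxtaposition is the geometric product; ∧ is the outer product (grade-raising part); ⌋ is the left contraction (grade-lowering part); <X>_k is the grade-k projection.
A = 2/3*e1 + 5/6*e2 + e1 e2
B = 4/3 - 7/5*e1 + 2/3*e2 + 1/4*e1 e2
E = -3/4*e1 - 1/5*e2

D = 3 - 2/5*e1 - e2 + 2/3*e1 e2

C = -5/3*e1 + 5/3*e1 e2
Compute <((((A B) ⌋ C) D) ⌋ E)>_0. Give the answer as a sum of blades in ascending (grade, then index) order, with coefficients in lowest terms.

step 1: -113/180 + 97/72*e1 + 241/90*e2 + 53/18*e1 e2
step 2: -515/72 - 41/12*e1 + 485/216*e2 - 113/108*e1 e2
step 3: -8764/405 - 635/81*e1 + 1511/135*e2 - 97/27*e1 e2
step 4: 3277/900 + 2191/135*e1 + 8764/2025*e2
step 5: 3277/900
Answer: 3277/900


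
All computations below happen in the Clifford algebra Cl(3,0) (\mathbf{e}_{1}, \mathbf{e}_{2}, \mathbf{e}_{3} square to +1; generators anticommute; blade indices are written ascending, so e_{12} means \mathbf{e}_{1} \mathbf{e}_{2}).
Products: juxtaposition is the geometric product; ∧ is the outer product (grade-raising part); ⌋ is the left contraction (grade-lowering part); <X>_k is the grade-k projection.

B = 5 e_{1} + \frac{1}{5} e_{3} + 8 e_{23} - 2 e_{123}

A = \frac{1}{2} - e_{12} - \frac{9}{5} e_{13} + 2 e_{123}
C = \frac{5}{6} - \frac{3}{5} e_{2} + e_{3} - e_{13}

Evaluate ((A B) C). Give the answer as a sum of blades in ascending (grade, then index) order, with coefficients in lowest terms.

step 1: 4 - \frac{693}{50} e_{1} + \frac{43}{5} e_{2} + \frac{71}{10} e_{3} + \frac{74}{5} e_{12} - 8 e_{13} + 14 e_{23} - \frac{6}{5} e_{123}
step 2: -\frac{409}{150} - \frac{2133}{100} e_{1} + \frac{599}{30} e_{2} + \frac{9653}{300} e_{3} + \frac{4087}{750} e_{12} - \frac{3787}{150} e_{13} + \frac{5899}{150} e_{23} + \frac{88}{5} e_{123}
Answer: -\frac{409}{150} - \frac{2133}{100} e_{1} + \frac{599}{30} e_{2} + \frac{9653}{300} e_{3} + \frac{4087}{750} e_{12} - \frac{3787}{150} e_{13} + \frac{5899}{150} e_{23} + \frac{88}{5} e_{123}


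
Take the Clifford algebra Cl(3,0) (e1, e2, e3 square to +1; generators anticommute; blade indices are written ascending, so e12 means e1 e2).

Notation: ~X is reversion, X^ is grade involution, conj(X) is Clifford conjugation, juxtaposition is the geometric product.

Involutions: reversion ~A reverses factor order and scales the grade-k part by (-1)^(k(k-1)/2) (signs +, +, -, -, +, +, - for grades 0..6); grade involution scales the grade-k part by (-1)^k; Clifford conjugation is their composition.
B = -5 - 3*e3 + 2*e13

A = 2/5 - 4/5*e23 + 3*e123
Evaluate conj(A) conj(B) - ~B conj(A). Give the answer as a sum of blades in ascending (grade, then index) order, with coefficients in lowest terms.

first term: -2 - 18/5*e2 + 6/5*e3 + 37/5*e12 - 4/5*e13 - 4*e23 - 15*e123
second term: -2 - 18/5*e2 - 6/5*e3 - 37/5*e12 - 4/5*e13 - 4*e23 - 15*e123
Answer: 12/5*e3 + 74/5*e12


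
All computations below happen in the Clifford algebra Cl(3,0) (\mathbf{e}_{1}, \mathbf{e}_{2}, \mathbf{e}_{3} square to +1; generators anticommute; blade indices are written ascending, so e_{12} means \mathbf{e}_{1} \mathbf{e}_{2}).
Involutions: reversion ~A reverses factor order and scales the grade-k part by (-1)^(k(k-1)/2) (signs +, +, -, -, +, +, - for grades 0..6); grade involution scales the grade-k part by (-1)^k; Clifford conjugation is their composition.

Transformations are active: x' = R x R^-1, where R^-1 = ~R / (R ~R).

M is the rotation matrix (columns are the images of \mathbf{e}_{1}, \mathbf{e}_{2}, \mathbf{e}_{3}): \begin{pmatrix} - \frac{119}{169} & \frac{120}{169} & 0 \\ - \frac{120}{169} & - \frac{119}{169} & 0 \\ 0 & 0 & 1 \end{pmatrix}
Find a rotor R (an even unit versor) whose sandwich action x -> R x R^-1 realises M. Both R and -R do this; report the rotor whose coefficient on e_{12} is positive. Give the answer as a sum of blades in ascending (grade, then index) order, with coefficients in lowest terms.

Method: write R = a + b12*e_{12} + b13*e_{13} + b23*e_{23} with a^2 + b12^2 + b13^2 + b23^2 = 1 (so R^-1 = ~R). Expanding the columns R e_j ~R gives tr M = 4a^2 - 1 and, from the antisymmetric part, M21 - M12 = -4a*b12, M13 - M31 = 4a*b13, M32 - M23 = -4a*b23.
Here tr M = -\frac{69}{169}, so a^2 = (1 + tr M)/4 = \frac{25}{169} and a = ±\frac{5}{13}. Taking a = \frac{5}{13}: M21 - M12 = -\frac{240}{169}, M13 - M31 = 0, M32 - M23 = 0, giving b12 = \frac{12}{13}, b13 = 0, b23 = 0, i.e. R = \frac{5}{13} + \frac{12}{13} e_{12}.
Its e_{12} coefficient is already positive.
Answer: \frac{5}{13} + \frac{12}{13} e_{12}. Key observation: the double cover Spin(3) -> SO(3) sends R and -R to the same matrix (trace -\frac{69}{169} here), so the stated sign of the e_{12} coefficient is what selects one sheet.


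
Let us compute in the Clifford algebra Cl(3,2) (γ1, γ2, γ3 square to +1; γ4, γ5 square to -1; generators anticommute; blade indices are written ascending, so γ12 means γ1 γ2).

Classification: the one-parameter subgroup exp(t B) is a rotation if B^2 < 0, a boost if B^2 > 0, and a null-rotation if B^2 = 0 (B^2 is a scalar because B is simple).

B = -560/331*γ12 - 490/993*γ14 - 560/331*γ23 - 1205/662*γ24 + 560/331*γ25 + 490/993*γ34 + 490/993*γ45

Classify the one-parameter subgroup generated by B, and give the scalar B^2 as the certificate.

B^2 term by term: the squares give (-560/331)^2*(γ12)^2 + (-490/993)^2*(γ14)^2 + (-560/331)^2*(γ23)^2 + (-1205/662)^2*(γ24)^2 + (560/331)^2*(γ25)^2 + (490/993)^2*(γ34)^2 + (490/993)^2*(γ45)^2 = 313600/109561*(-1) + 240100/986049*(+1) + 313600/109561*(-1) + 1452025/438244*(+1) + 313600/109561*(+1) + 240100/986049*(+1) + 240100/986049*(-1) = 25/36 (each basis 2-blade squares to minus the product of its generators' squares); cross terms between blades sharing an index anticommute and cancel; the commuting (index-disjoint) pairs give grade-4 terms 2*c*c'*(blade product), which cancel blade by blade — γ1234: -548800/328683 + 548800/328683 = 0; γ1245: -548800/328683 + 548800/328683 = 0; γ2345: -548800/328683 + 548800/328683 = 0 — confirming B is simple. So B^2 = 25/36.
Answer: boost, certificate B^2 = 25/36. Key observation: B^2 = 25/36 is a conjugation invariant, so its sign decides the class regardless of the surface form of B.


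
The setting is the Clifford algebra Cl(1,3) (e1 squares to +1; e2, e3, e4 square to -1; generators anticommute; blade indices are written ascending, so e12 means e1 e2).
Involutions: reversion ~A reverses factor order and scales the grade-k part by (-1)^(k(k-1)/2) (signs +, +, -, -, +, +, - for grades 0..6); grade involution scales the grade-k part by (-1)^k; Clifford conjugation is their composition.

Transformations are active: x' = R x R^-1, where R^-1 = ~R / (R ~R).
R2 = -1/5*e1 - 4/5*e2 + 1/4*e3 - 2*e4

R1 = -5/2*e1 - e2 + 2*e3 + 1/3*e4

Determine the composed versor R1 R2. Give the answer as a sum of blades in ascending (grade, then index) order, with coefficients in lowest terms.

Distribute over the terms of R1 (each basis-blade product reordered to ascending indices, repeated generators contracted through their squares):
(-5/2*e1) R2 = 1/2 + 2*e12 - 5/8*e13 + 5*e14
(-e2) R2 = -4/5 - 1/5*e12 - 1/4*e23 + 2*e24
(2*e3) R2 = -1/2 + 2/5*e13 + 8/5*e23 - 4*e34
(1/3*e4) R2 = 2/3 + 1/15*e14 + 4/15*e24 - 1/12*e34
Summing the partial products and collecting blades:
Answer: -2/15 + 9/5*e12 - 9/40*e13 + 76/15*e14 + 27/20*e23 + 34/15*e24 - 49/12*e34


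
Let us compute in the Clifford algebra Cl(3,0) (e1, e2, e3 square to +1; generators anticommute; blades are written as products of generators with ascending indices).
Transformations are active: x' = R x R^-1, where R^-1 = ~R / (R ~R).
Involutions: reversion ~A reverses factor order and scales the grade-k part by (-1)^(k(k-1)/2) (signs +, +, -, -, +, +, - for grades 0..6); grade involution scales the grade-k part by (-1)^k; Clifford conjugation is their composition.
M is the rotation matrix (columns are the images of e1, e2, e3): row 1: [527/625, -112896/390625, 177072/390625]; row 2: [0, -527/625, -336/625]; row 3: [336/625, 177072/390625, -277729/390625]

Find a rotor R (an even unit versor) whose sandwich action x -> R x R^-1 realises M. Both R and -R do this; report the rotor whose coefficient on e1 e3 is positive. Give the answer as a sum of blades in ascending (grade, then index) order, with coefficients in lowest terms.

Method: write R = a + b12*e1 e2 + b13*e1 e3 + b23*e2 e3 with a^2 + b12^2 + b13^2 + b23^2 = 1 (so R^-1 = ~R). Expanding the columns R e_j ~R gives tr M = 4a^2 - 1 and, from the antisymmetric part, M21 - M12 = -4a*b12, M13 - M31 = 4a*b13, M32 - M23 = -4a*b23.
Here tr M = -277729/390625, so a^2 = (1 + tr M)/4 = 28224/390625 and a = ±168/625. Taking a = 168/625: M21 - M12 = 112896/390625, M13 - M31 = -32928/390625, M32 - M23 = 387072/390625, giving b12 = -168/625, b13 = -49/625, b23 = -576/625, i.e. R = 168/625 - 168/625*e1 e2 - 49/625*e1 e3 - 576/625*e2 e3.
Its e1 e3 coefficient is negative, so report the other preimage -R.
Answer: -168/625 + 168/625*e1 e2 + 49/625*e1 e3 + 576/625*e2 e3. Sheet selection: the two-to-one cover makes ±R indistinguishable at the matrix level (trace -277729/390625), so uniqueness comes from the required sign on e1 e3.


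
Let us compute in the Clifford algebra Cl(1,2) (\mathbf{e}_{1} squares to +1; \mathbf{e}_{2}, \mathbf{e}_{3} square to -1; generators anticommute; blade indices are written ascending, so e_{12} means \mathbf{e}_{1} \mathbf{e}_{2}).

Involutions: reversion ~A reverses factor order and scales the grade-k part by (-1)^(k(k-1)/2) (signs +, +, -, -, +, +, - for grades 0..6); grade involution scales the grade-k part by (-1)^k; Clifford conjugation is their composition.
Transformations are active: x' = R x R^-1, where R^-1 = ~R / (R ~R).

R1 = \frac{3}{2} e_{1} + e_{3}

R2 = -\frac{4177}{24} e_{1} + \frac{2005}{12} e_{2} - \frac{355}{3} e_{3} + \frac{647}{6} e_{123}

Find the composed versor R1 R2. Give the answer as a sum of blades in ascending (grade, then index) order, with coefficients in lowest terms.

Distribute over the terms of R1 (each basis-blade product reordered to ascending indices, repeated generators contracted through their squares):
(\frac{3}{2} e_{1}) R2 = -\frac{4177}{16} + \frac{2005}{8} e_{12} - \frac{355}{2} e_{13} + \frac{647}{4} e_{23}
(e_{3}) R2 = \frac{355}{3} - \frac{647}{6} e_{12} + \frac{4177}{24} e_{13} - \frac{2005}{12} e_{23}
Summing the partial products and collecting blades:
Answer: -\frac{6851}{48} + \frac{3427}{24} e_{12} - \frac{83}{24} e_{13} - \frac{16}{3} e_{23}


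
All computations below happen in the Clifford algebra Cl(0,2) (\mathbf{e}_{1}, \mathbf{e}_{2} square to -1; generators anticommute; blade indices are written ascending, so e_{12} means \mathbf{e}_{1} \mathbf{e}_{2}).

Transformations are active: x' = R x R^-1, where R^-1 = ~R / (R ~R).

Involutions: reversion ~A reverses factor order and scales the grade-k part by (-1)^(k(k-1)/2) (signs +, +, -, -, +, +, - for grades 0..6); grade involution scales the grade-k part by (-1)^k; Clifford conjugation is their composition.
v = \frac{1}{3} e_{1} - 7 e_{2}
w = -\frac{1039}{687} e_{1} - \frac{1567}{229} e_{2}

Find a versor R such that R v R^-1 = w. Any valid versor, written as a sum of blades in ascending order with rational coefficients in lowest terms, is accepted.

Reasoning: v^2 = w^2 = -\frac{442}{9} since conjugation preserves the quadratic form; R = v + w = -\frac{270}{229} e_{1} - \frac{3170}{229} e_{2} is then valid when invertible, keeping its own part and reversing (v - w)/2.
Answer: -\frac{270}{229} e_{1} - \frac{3170}{229} e_{2}


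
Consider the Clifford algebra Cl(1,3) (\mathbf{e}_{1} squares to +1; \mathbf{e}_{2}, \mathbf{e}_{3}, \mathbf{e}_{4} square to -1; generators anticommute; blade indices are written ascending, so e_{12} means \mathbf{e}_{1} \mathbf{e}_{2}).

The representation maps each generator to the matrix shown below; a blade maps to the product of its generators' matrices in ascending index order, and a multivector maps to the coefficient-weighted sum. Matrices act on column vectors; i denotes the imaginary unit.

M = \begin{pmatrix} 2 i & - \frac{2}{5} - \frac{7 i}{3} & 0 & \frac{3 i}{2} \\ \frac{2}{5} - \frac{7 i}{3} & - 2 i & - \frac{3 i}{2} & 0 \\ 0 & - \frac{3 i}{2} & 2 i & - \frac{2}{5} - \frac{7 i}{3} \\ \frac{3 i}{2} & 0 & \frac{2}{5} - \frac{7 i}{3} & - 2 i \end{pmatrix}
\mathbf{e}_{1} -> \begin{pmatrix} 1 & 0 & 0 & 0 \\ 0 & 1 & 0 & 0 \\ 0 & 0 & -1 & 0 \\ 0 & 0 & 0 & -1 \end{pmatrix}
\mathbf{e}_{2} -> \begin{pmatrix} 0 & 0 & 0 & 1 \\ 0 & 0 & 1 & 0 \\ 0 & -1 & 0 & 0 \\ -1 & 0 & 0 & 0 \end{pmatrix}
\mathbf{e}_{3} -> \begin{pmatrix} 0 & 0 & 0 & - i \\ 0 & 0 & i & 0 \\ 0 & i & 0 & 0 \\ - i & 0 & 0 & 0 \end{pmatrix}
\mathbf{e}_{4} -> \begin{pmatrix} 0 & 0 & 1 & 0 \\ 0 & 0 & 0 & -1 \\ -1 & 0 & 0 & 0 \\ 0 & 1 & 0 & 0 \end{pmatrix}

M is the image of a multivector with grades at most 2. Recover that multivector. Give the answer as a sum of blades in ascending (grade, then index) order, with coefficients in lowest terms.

Method: the blade images are trace-orthogonal — tr(rho(e_A) rho(e_B)^-1) = 4 if A = B and 0 otherwise — and rho(e_A)^-1 = (e_A)^2 * rho(e_A) with (e_A)^2 = +1 or -1, so the coefficient of e_A in the preimage is (e_A)^2 * tr(M rho(e_A))/4.
Nonzero projections over blades of grade <= 2: e_{3}: (e_{3})^2 = -1, tr(M rho(e_{3})) = 6, coefficient -\frac{3}{2}; e_{23}: (e_{23})^2 = -1, tr(M rho(e_{23})) = 8, coefficient -2; e_{24}: (e_{24})^2 = -1, tr(M rho(e_{24})) = \frac{8}{5}, coefficient -\frac{2}{5}; e_{34}: (e_{34})^2 = -1, tr(M rho(e_{34})) = - \frac{28}{3}, coefficient \frac{7}{3}. Every other blade of grade <= 2 projects to 0.
Answer: -\frac{3}{2} e_{3} - 2 e_{23} - \frac{2}{5} e_{24} + \frac{7}{3} e_{34}
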